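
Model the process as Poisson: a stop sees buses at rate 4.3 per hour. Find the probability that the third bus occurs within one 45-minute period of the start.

Over the interval, μ = 4.3 × 0.75 = 3.225 (a 45-minute period = 0.75 hours).
The third arrival falls in the interval iff at least 3 events occur there: P(S_3 ≤ t) = P(N ≥ 3) = 1 − P(N ≤ 2) ≈ 0.6253.

0.6253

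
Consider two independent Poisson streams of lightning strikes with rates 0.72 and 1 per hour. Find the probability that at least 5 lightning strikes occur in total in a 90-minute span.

0.1198

Independent Poisson processes superpose: combined rate λ = 0.72 + 1 = 1.72 per hour.
Over the interval, μ = 1.72 × 1.5 = 2.58 (a 90-minute span = 1.5 hours).
P(N ≥ 5) = 1 − P(N ≤ 4) ≈ 0.1198.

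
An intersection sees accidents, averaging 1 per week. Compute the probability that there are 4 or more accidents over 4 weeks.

Over the interval, μ = 1 × 4 = 4 (4 weeks).
P(N ≥ 4) = 1 − P(N ≤ 3) = 1 − Σ_{j=0}^{3} e^(−μ) μ^j/j! ≈ 0.5665.

0.5665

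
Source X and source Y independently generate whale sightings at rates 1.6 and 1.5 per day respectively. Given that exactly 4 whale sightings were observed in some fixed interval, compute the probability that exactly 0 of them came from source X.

0.0548

Given the total, each event is independently from source X with probability p = λ_X/(λ_X+λ_Y) = 1.6/3.1 ≈ 0.5161.
So K ~ Binomial(4, 1.6/3.1): P(K = 0) = C(4,0) · (1.6/3.1)^0 · (1.5/3.1)^4 ≈ 0.0548.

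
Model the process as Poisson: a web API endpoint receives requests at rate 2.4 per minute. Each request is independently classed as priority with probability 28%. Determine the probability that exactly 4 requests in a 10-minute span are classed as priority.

Thinning: the requests that are classed as priority themselves form a Poisson process with rate 0.28 × 2.4 = 0.672 per minute.
Over the interval, μ = 0.672 × 10 = 6.72 (a 10-minute span = 10 minutes).
P(N = 4) = e^(−6.72) · 6.72^4/4! ≈ 0.1025.

0.1025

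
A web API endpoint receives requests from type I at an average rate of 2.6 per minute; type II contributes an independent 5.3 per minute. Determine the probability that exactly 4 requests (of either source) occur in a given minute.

0.0602

Independent Poisson processes superpose: combined rate λ = 2.6 + 5.3 = 7.9 per minute.
So μ = 7.9.
P(N = 4) = e^(−7.9) · 7.9^4/4! ≈ 0.0602.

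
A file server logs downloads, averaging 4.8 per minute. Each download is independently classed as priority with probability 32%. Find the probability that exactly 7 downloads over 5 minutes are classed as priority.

0.1444

Thinning: the downloads that are classed as priority themselves form a Poisson process with rate 0.32 × 4.8 = 1.536 per minute.
Over the interval, μ = 1.536 × 5 = 7.68 (5 minutes).
P(N = 7) = e^(−7.68) · 7.68^7/7! ≈ 0.1444.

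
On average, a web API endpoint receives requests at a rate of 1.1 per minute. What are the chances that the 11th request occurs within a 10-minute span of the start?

Over the interval, μ = 1.1 × 10 = 11 (a 10-minute span = 10 minutes).
The 11th arrival falls in the interval iff at least 11 events occur there: P(S_11 ≤ t) = P(N ≥ 11) = 1 − P(N ≤ 10) ≈ 0.5401.

0.5401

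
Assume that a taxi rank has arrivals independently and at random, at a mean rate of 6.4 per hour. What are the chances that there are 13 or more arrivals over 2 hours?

Over the interval, μ = 6.4 × 2 = 12.8 (2 hours).
P(N ≥ 13) = 1 − P(N ≤ 12) = 1 − Σ_{j=0}^{12} e^(−μ) μ^j/j! ≈ 0.5147.

0.5147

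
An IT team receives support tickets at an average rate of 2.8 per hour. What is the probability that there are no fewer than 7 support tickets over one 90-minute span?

0.1325

Over the interval, μ = 2.8 × 1.5 = 4.2 (a 90-minute span = 1.5 hours).
P(N ≥ 7) = 1 − P(N ≤ 6) = 1 − Σ_{j=0}^{6} e^(−μ) μ^j/j! ≈ 0.1325.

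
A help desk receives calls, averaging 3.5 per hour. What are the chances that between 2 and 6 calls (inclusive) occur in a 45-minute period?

0.7194

Over the interval, μ = 3.5 × 0.75 = 2.625 (a 45-minute period = 0.75 hours).
P(2 ≤ N ≤ 6) = Σ_{j=2}^{6} e^(−2.625) · 2.625^j/j! ≈ 0.7194.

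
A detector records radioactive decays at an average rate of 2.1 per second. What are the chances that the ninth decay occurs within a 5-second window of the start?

Over the interval, μ = 2.1 × 5 = 10.5 (a 5-second window = 5 seconds).
The ninth arrival falls in the interval iff at least 9 events occur there: P(S_9 ≤ t) = P(N ≥ 9) = 1 − P(N ≤ 8) ≈ 0.7206.

0.7206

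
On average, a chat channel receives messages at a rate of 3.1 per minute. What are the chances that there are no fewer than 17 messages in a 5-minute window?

Over the interval, μ = 3.1 × 5 = 15.5 (a 5-minute window = 5 minutes).
P(N ≥ 17) = 1 − P(N ≤ 16) = 1 − Σ_{j=0}^{16} e^(−μ) μ^j/j! ≈ 0.3846.

0.3846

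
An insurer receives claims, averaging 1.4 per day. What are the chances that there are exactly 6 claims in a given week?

0.0682

Over the interval, μ = 1.4 × 7 = 9.8 (a week = 7 days).
P(N = 6) = e^(−μ) μ^6/6! = e^(−9.8) · 9.8^6/720 ≈ 0.0682.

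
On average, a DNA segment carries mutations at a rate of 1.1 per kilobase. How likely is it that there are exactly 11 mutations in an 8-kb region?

Over the interval, μ = 1.1 × 8 = 8.8 (an 8-kb region = 8 kilobases).
P(N = 11) = e^(−μ) μ^11/11! = e^(−8.8) · 8.8^11/39916800 ≈ 0.0925.

0.0925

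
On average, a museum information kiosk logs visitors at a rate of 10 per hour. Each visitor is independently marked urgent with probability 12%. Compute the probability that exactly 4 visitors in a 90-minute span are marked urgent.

Thinning: the visitors that are marked urgent themselves form a Poisson process with rate 0.12 × 10 = 1.2 per hour.
Over the interval, μ = 1.2 × 1.5 = 1.8 (a 90-minute span = 1.5 hours).
P(N = 4) = e^(−1.8) · 1.8^4/4! ≈ 0.0723.

0.0723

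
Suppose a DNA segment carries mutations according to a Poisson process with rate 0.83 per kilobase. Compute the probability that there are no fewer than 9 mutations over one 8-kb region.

Over the interval, μ = 0.83 × 8 = 6.64 (an 8-kb region = 8 kilobases).
P(N ≥ 9) = 1 − P(N ≤ 8) = 1 − Σ_{j=0}^{8} e^(−μ) μ^j/j! ≈ 0.2253.

0.2253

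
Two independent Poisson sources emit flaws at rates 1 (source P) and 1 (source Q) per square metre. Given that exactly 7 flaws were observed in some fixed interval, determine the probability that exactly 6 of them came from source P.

Given the total, each event is independently from source P with probability p = λ_P/(λ_P+λ_Q) = 1/2 = 0.5000.
So K ~ Binomial(7, 1/2): P(K = 6) = C(7,6) · (1/2)^6 · (1/2)^1 ≈ 0.0547.

0.0547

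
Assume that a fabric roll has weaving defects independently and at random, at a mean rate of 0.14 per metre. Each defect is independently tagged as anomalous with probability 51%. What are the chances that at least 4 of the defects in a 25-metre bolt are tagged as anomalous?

Thinning: the defects that are tagged as anomalous themselves form a Poisson process with rate 0.51 × 0.14 = 0.0714 per metre.
Over the interval, μ = 0.0714 × 25 = 1.785 (a 25-metre bolt = 25 metres).
P(N ≥ 4) = 1 − P(N ≤ 3) ≈ 0.1063.

0.1063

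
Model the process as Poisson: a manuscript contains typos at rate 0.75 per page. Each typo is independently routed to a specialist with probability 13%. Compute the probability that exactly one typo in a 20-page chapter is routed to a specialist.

0.2774

Thinning: the typos that are routed to a specialist themselves form a Poisson process with rate 0.13 × 0.75 = 0.0975 per page.
Over the interval, μ = 0.0975 × 20 = 1.95 (a 20-page chapter = 20 pages).
P(N = 1) = e^(−1.95) · 1.95^1/1! ≈ 0.2774.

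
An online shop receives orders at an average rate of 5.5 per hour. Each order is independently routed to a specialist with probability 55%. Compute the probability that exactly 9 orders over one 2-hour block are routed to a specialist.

Thinning: the orders that are routed to a specialist themselves form a Poisson process with rate 0.55 × 5.5 = 3.025 per hour.
Over the interval, μ = 3.025 × 2 = 6.05 (a 2-hour block = 2 hours).
P(N = 9) = e^(−6.05) · 6.05^9/9! ≈ 0.0706.

0.0706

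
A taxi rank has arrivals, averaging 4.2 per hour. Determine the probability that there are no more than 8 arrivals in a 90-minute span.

0.8148

Over the interval, μ = 4.2 × 1.5 = 6.3 (a 90-minute span = 1.5 hours).
P(N ≤ 8) = Σ_{j=0}^{8} e^(−μ) μ^j/j! ≈ 0.8148.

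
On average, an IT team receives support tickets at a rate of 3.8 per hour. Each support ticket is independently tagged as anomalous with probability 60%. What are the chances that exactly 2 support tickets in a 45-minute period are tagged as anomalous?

0.2644

Thinning: the support tickets that are tagged as anomalous themselves form a Poisson process with rate 0.6 × 3.8 = 2.28 per hour.
Over the interval, μ = 2.28 × 0.75 = 1.71 (a 45-minute period = 0.75 hours).
P(N = 2) = e^(−1.71) · 1.71^2/2! ≈ 0.2644.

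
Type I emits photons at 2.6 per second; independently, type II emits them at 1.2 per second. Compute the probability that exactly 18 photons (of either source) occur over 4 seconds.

Independent Poisson processes superpose: combined rate λ = 2.6 + 1.2 = 3.8 per second.
Over the interval, μ = 3.8 × 4 = 15.2 (4 seconds).
P(N = 18) = e^(−15.2) · 15.2^18/18! ≈ 0.0734.

0.0734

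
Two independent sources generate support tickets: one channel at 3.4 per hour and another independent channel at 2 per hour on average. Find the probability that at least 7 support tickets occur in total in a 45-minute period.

Independent Poisson processes superpose: combined rate λ = 3.4 + 2 = 5.4 per hour.
Over the interval, μ = 5.4 × 0.75 = 4.05 (a 45-minute period = 0.75 hours).
P(N ≥ 7) = 1 − P(N ≤ 6) ≈ 0.1159.

0.1159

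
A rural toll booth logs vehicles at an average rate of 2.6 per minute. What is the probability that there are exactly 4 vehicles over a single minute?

0.1414

With mean μ = 2.6 per minute,
P(N = 4) = e^(−μ) μ^4/4! = e^(−2.6) · 2.6^4/24 ≈ 0.1414.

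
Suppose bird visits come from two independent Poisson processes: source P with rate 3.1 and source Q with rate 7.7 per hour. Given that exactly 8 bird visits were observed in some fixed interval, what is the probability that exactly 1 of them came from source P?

Given the total, each event is independently from source P with probability p = λ_P/(λ_P+λ_Q) = 3.1/10.8 ≈ 0.2870.
So K ~ Binomial(8, 3.1/10.8): P(K = 1) = C(8,1) · (3.1/10.8)^1 · (7.7/10.8)^7 ≈ 0.2150.

0.2150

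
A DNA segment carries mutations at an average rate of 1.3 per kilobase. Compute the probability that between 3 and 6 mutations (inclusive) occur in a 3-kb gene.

0.6464

Over the interval, μ = 1.3 × 3 = 3.9 (a 3-kb gene = 3 kilobases).
P(3 ≤ N ≤ 6) = Σ_{j=3}^{6} e^(−3.9) · 3.9^j/j! ≈ 0.6464.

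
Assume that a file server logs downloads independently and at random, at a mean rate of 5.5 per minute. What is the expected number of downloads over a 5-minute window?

27.5

E[N] = λt = 5.5 × 5 = 27.5 (a 5-minute window = 5 minutes).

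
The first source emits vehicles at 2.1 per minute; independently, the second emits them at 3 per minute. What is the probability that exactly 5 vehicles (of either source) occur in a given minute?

0.1753

Independent Poisson processes superpose: combined rate λ = 2.1 + 3 = 5.1 per minute.
So μ = 5.1.
P(N = 5) = e^(−5.1) · 5.1^5/5! ≈ 0.1753.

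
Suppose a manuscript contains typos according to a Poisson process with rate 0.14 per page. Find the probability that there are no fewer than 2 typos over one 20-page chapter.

0.7689

Over the interval, μ = 0.14 × 20 = 2.8 (a 20-page chapter = 20 pages).
P(N ≥ 2) = 1 − P(N ≤ 1) = 1 − Σ_{j=0}^{1} e^(−μ) μ^j/j! ≈ 0.7689.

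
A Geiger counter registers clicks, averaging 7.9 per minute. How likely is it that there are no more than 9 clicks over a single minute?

0.7290

With mean μ = 7.9 per minute,
P(N ≤ 9) = Σ_{j=0}^{9} e^(−μ) μ^j/j! ≈ 0.7290.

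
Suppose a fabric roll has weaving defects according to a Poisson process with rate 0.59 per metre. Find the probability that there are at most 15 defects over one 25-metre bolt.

0.5937

Over the interval, μ = 0.59 × 25 = 14.75 (a 25-metre bolt = 25 metres).
P(N ≤ 15) = Σ_{j=0}^{15} e^(−μ) μ^j/j! ≈ 0.5937.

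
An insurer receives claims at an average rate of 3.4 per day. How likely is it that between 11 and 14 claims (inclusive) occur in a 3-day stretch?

0.3477

Over the interval, μ = 3.4 × 3 = 10.2 (a 3-day stretch = 3 days).
P(11 ≤ N ≤ 14) = Σ_{j=11}^{14} e^(−10.2) · 10.2^j/j! ≈ 0.3477.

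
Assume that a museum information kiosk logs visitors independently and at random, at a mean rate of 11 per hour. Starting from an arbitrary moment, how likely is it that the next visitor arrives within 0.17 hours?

Inter-arrival times are exponential with rate λ = 11 per hour.
P(T ≤ 0.17) = 1 − e^(−λt) = 1 − e^(−11 × 0.17) = 1 − e^(−1.87) ≈ 0.8459.

0.8459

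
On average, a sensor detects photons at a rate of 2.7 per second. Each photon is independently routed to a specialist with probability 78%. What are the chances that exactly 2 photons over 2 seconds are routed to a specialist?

Thinning: the photons that are routed to a specialist themselves form a Poisson process with rate 0.78 × 2.7 = 2.106 per second.
Over the interval, μ = 2.106 × 2 = 4.212 (2 seconds).
P(N = 2) = e^(−4.212) · 4.212^2/2! ≈ 0.1314.

0.1314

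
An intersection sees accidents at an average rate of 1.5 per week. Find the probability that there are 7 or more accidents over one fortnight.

0.0335

Over the interval, μ = 1.5 × 2 = 3 (a fortnight = 2 weeks).
P(N ≥ 7) = 1 − P(N ≤ 6) = 1 − Σ_{j=0}^{6} e^(−μ) μ^j/j! ≈ 0.0335.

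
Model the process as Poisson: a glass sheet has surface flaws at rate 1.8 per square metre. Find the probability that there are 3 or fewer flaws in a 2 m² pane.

Over the interval, μ = 1.8 × 2 = 3.6 (a 2 m² pane = 2 square metres).
P(N ≤ 3) = Σ_{j=0}^{3} e^(−μ) μ^j/j! ≈ 0.5152.

0.5152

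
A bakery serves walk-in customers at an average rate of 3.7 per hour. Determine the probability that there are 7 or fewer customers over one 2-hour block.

Over the interval, μ = 3.7 × 2 = 7.4 (a 2-hour block = 2 hours).
P(N ≤ 7) = Σ_{j=0}^{7} e^(−μ) μ^j/j! ≈ 0.5393.

0.5393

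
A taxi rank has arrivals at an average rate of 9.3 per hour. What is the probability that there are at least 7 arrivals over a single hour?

0.8192

With mean μ = 9.3 per hour,
P(N ≥ 7) = 1 − P(N ≤ 6) = 1 − Σ_{j=0}^{6} e^(−μ) μ^j/j! ≈ 0.8192.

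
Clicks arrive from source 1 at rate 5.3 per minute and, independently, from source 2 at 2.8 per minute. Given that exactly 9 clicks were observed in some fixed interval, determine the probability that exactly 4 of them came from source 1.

Given the total, each event is independently from source 1 with probability p = λ_1/(λ_1+λ_2) = 5.3/8.1 ≈ 0.6543.
So K ~ Binomial(9, 5.3/8.1): P(K = 4) = C(9,4) · (5.3/8.1)^4 · (2.8/8.1)^5 ≈ 0.1140.

0.1140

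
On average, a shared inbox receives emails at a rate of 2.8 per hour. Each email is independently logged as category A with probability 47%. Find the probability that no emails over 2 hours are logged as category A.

Thinning: the emails that are logged as category A themselves form a Poisson process with rate 0.47 × 2.8 = 1.316 per hour.
Over the interval, μ = 1.316 × 2 = 2.632 (2 hours).
P(N = 0) = e^(−2.632) · 2.632^0/0! ≈ 0.0719.

0.0719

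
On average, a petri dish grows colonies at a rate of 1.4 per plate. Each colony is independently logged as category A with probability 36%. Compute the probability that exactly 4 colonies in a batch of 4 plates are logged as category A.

0.0917

Thinning: the colonies that are logged as category A themselves form a Poisson process with rate 0.36 × 1.4 = 0.504 per plate.
Over the interval, μ = 0.504 × 4 = 2.016 (a batch of 4 plates = 4 plates).
P(N = 4) = e^(−2.016) · 2.016^4/4! ≈ 0.0917.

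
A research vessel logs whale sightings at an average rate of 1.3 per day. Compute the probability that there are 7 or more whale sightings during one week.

Over the interval, μ = 1.3 × 7 = 9.1 (a week = 7 days).
P(N ≥ 7) = 1 − P(N ≤ 6) = 1 − Σ_{j=0}^{6} e^(−μ) μ^j/j! ≈ 0.8022.

0.8022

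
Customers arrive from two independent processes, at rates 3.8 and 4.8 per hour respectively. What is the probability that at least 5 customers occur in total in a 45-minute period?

0.7707

Independent Poisson processes superpose: combined rate λ = 3.8 + 4.8 = 8.6 per hour.
Over the interval, μ = 8.6 × 0.75 = 6.45 (a 45-minute period = 0.75 hours).
P(N ≥ 5) = 1 − P(N ≤ 4) ≈ 0.7707.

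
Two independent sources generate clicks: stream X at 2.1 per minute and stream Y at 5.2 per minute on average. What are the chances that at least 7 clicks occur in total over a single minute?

0.5940

Independent Poisson processes superpose: combined rate λ = 2.1 + 5.2 = 7.3 per minute.
So μ = 7.3.
P(N ≥ 7) = 1 − P(N ≤ 6) ≈ 0.5940.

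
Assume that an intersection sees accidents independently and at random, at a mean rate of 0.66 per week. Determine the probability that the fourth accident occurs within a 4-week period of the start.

Over the interval, μ = 0.66 × 4 = 2.64 (a 4-week period = 4 weeks).
The fourth arrival falls in the interval iff at least 4 events occur there: P(S_4 ≤ t) = P(N ≥ 4) = 1 − P(N ≤ 3) ≈ 0.2727.

0.2727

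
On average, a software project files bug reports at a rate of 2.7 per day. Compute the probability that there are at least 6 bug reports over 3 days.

0.8178

Over the interval, μ = 2.7 × 3 = 8.1 (3 days).
P(N ≥ 6) = 1 − P(N ≤ 5) = 1 − Σ_{j=0}^{5} e^(−μ) μ^j/j! ≈ 0.8178.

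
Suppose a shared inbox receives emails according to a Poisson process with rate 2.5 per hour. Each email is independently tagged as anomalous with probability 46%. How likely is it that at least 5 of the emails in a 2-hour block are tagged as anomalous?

Thinning: the emails that are tagged as anomalous themselves form a Poisson process with rate 0.46 × 2.5 = 1.15 per hour.
Over the interval, μ = 1.15 × 2 = 2.3 (a 2-hour block = 2 hours).
P(N ≥ 5) = 1 − P(N ≤ 4) ≈ 0.0838.

0.0838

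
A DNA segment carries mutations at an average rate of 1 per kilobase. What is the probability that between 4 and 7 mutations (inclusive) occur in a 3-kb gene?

0.3409

Over the interval, μ = 1 × 3 = 3 (a 3-kb gene = 3 kilobases).
P(4 ≤ N ≤ 7) = Σ_{j=4}^{7} e^(−3) · 3^j/j! ≈ 0.3409.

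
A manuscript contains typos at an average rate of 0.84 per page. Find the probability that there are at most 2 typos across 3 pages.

0.5387

Over the interval, μ = 0.84 × 3 = 2.52 (3 pages).
P(N ≤ 2) = Σ_{j=0}^{2} e^(−μ) μ^j/j! ≈ 0.5387.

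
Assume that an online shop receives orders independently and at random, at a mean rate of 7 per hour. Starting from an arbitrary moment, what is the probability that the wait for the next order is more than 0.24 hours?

0.1864

The wait for the next event is exponential with rate λ = 7 per hour.
P(T > 0.24) = e^(−λt) = e^(−7 × 0.24) = e^(−1.68) ≈ 0.1864.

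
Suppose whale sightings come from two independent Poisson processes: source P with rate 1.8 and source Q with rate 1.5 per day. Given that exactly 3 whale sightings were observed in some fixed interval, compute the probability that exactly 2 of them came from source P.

0.4057

Given the total, each event is independently from source P with probability p = λ_P/(λ_P+λ_Q) = 1.8/3.3 ≈ 0.5455.
So K ~ Binomial(3, 1.8/3.3): P(K = 2) = C(3,2) · (1.8/3.3)^2 · (1.5/3.3)^1 ≈ 0.4057.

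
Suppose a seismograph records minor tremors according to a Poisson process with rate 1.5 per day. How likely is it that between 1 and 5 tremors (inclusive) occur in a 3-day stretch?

0.6918

Over the interval, μ = 1.5 × 3 = 4.5 (a 3-day stretch = 3 days).
P(1 ≤ N ≤ 5) = Σ_{j=1}^{5} e^(−4.5) · 4.5^j/j! ≈ 0.6918.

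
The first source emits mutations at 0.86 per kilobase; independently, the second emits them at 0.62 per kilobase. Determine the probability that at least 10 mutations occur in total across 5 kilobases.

Independent Poisson processes superpose: combined rate λ = 0.86 + 0.62 = 1.48 per kilobase.
Over the interval, μ = 1.48 × 5 = 7.4 (5 kilobases).
P(N ≥ 10) = 1 − P(N ≤ 9) ≈ 0.2123.

0.2123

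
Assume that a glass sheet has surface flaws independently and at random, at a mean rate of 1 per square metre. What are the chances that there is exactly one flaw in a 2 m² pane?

0.2707

Over the interval, μ = 1 × 2 = 2 (a 2 m² pane = 2 square metres).
P(N = 1) = e^(−μ) μ^1/1! = e^(−2) · 2^1/1 ≈ 0.2707.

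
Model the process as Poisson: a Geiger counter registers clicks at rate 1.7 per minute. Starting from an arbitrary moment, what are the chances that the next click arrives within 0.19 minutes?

Inter-arrival times are exponential with rate λ = 1.7 per minute.
P(T ≤ 0.19) = 1 − e^(−λt) = 1 − e^(−1.7 × 0.19) = 1 − e^(−0.323) ≈ 0.2760.

0.2760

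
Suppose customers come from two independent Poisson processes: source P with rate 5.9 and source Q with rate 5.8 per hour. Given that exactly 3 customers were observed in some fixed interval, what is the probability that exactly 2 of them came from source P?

Given the total, each event is independently from source P with probability p = λ_P/(λ_P+λ_Q) = 5.9/11.7 ≈ 0.5043.
So K ~ Binomial(3, 5.9/11.7): P(K = 2) = C(3,2) · (5.9/11.7)^2 · (5.8/11.7)^1 ≈ 0.3782.

0.3782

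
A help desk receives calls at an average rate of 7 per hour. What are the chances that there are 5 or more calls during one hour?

0.8270

With mean μ = 7 per hour,
P(N ≥ 5) = 1 − P(N ≤ 4) = 1 − Σ_{j=0}^{4} e^(−μ) μ^j/j! ≈ 0.8270.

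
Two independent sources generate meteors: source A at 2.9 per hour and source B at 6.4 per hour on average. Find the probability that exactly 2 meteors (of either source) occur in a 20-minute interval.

0.2165

Independent Poisson processes superpose: combined rate λ = 2.9 + 6.4 = 9.3 per hour.
Over the interval, μ = 9.3 × 1/3 = 3.1 (a 20-minute interval = 1/3 hours).
P(N = 2) = e^(−3.1) · 3.1^2/2! ≈ 0.2165.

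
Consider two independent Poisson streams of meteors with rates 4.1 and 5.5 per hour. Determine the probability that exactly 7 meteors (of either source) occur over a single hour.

0.1010

Independent Poisson processes superpose: combined rate λ = 4.1 + 5.5 = 9.6 per hour.
So μ = 9.6.
P(N = 7) = e^(−9.6) · 9.6^7/7! ≈ 0.1010.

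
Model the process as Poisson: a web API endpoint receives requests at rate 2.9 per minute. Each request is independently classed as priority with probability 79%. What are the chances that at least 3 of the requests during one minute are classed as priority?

Thinning: the requests that are classed as priority themselves form a Poisson process with rate 0.79 × 2.9 = 2.291 per minute.
So μ = 2.291.
P(N ≥ 3) = 1 − P(N ≤ 2) ≈ 0.4016.

0.4016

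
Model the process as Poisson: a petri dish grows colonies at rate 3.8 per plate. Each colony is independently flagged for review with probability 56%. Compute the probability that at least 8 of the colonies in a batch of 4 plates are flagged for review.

0.6160

Thinning: the colonies that are flagged for review themselves form a Poisson process with rate 0.56 × 3.8 = 2.128 per plate.
Over the interval, μ = 2.128 × 4 = 8.512 (a batch of 4 plates = 4 plates).
P(N ≥ 8) = 1 − P(N ≤ 7) ≈ 0.6160.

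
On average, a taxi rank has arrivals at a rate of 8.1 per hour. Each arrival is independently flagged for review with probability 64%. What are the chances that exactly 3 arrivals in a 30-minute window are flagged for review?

Thinning: the arrivals that are flagged for review themselves form a Poisson process with rate 0.64 × 8.1 = 5.184 per hour.
Over the interval, μ = 5.184 × 0.5 = 2.592 (a 30-minute window = 0.5 hours).
P(N = 3) = e^(−2.592) · 2.592^3/3! ≈ 0.2173.

0.2173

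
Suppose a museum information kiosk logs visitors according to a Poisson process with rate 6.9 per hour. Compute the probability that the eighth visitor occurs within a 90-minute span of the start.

0.8097

Over the interval, μ = 6.9 × 1.5 = 10.35 (a 90-minute span = 1.5 hours).
The eighth arrival falls in the interval iff at least 8 events occur there: P(S_8 ≤ t) = P(N ≥ 8) = 1 − P(N ≤ 7) ≈ 0.8097.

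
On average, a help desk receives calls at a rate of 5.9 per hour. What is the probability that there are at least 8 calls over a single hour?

0.2424

With mean μ = 5.9 per hour,
P(N ≥ 8) = 1 − P(N ≤ 7) = 1 − Σ_{j=0}^{7} e^(−μ) μ^j/j! ≈ 0.2424.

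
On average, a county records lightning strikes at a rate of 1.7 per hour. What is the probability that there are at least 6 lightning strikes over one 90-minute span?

0.0454

Over the interval, μ = 1.7 × 1.5 = 2.55 (a 90-minute span = 1.5 hours).
P(N ≥ 6) = 1 − P(N ≤ 5) = 1 − Σ_{j=0}^{5} e^(−μ) μ^j/j! ≈ 0.0454.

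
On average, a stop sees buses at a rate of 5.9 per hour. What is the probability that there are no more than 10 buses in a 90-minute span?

0.7236

Over the interval, μ = 5.9 × 1.5 = 8.85 (a 90-minute span = 1.5 hours).
P(N ≤ 10) = Σ_{j=0}^{10} e^(−μ) μ^j/j! ≈ 0.7236.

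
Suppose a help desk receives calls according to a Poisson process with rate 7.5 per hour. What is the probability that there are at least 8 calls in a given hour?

With mean μ = 7.5 per hour,
P(N ≥ 8) = 1 − P(N ≤ 7) = 1 − Σ_{j=0}^{7} e^(−μ) μ^j/j! ≈ 0.4754.

0.4754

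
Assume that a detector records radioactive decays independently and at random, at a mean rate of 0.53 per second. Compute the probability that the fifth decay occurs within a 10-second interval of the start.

0.6105

Over the interval, μ = 0.53 × 10 = 5.3 (a 10-second interval = 10 seconds).
The fifth arrival falls in the interval iff at least 5 events occur there: P(S_5 ≤ t) = P(N ≥ 5) = 1 − P(N ≤ 4) ≈ 0.6105.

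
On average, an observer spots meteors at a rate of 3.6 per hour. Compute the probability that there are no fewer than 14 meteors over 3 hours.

0.2005

Over the interval, μ = 3.6 × 3 = 10.8 (3 hours).
P(N ≥ 14) = 1 − P(N ≤ 13) = 1 − Σ_{j=0}^{13} e^(−μ) μ^j/j! ≈ 0.2005.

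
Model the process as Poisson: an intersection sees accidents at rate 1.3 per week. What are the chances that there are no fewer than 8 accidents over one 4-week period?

Over the interval, μ = 1.3 × 4 = 5.2 (a 4-week period = 4 weeks).
P(N ≥ 8) = 1 − P(N ≤ 7) = 1 − Σ_{j=0}^{7} e^(−μ) μ^j/j! ≈ 0.1551.

0.1551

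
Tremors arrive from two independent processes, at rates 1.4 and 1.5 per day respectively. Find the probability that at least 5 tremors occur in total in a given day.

0.1682

Independent Poisson processes superpose: combined rate λ = 1.4 + 1.5 = 2.9 per day.
So μ = 2.9.
P(N ≥ 5) = 1 − P(N ≤ 4) ≈ 0.1682.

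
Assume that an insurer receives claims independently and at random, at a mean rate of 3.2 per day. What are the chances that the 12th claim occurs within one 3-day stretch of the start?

0.2588

Over the interval, μ = 3.2 × 3 = 9.6 (a 3-day stretch = 3 days).
The 12th arrival falls in the interval iff at least 12 events occur there: P(S_12 ≤ t) = P(N ≥ 12) = 1 − P(N ≤ 11) ≈ 0.2588.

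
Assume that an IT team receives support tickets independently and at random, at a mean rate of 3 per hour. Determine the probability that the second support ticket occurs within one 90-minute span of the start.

0.9389

Over the interval, μ = 3 × 1.5 = 4.5 (a 90-minute span = 1.5 hours).
The second arrival falls in the interval iff at least 2 events occur there: P(S_2 ≤ t) = P(N ≥ 2) = 1 − P(N ≤ 1) ≈ 0.9389.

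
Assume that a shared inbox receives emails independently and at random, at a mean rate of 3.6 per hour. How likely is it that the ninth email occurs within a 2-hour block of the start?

0.2973

Over the interval, μ = 3.6 × 2 = 7.2 (a 2-hour block = 2 hours).
The ninth arrival falls in the interval iff at least 9 events occur there: P(S_9 ≤ t) = P(N ≥ 9) = 1 − P(N ≤ 8) ≈ 0.2973.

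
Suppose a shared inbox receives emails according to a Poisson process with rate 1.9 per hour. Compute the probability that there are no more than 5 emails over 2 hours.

0.8156

Over the interval, μ = 1.9 × 2 = 3.8 (2 hours).
P(N ≤ 5) = Σ_{j=0}^{5} e^(−μ) μ^j/j! ≈ 0.8156.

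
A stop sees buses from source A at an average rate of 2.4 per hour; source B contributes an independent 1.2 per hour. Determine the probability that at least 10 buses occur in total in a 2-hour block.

Independent Poisson processes superpose: combined rate λ = 2.4 + 1.2 = 3.6 per hour.
Over the interval, μ = 3.6 × 2 = 7.2 (a 2-hour block = 2 hours).
P(N ≥ 10) = 1 − P(N ≤ 9) ≈ 0.1904.

0.1904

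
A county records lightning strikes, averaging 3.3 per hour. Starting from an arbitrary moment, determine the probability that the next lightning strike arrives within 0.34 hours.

0.6744

Inter-arrival times are exponential with rate λ = 3.3 per hour.
P(T ≤ 0.34) = 1 − e^(−λt) = 1 − e^(−3.3 × 0.34) = 1 − e^(−1.122) ≈ 0.6744.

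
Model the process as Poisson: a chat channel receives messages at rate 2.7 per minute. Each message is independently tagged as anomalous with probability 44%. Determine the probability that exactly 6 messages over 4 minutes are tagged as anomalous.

0.1381

Thinning: the messages that are tagged as anomalous themselves form a Poisson process with rate 0.44 × 2.7 = 1.188 per minute.
Over the interval, μ = 1.188 × 4 = 4.752 (4 minutes).
P(N = 6) = e^(−4.752) · 4.752^6/6! ≈ 0.1381.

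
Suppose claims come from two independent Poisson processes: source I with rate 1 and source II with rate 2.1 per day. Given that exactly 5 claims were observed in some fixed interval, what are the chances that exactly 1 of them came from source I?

Given the total, each event is independently from source I with probability p = λ_I/(λ_I+λ_II) = 1/3.1 ≈ 0.3226.
So K ~ Binomial(5, 1/3.1): P(K = 1) = C(5,1) · (1/3.1)^1 · (2.1/3.1)^4 ≈ 0.3397.

0.3397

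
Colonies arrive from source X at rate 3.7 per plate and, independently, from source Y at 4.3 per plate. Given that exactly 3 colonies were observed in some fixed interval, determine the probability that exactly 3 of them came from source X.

0.0989

Given the total, each event is independently from source X with probability p = λ_X/(λ_X+λ_Y) = 3.7/8 = 0.4625.
So K ~ Binomial(3, 3.7/8): P(K = 3) = C(3,3) · (3.7/8)^3 · (4.3/8)^0 ≈ 0.0989.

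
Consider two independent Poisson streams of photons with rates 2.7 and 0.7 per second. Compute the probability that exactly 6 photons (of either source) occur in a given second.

Independent Poisson processes superpose: combined rate λ = 2.7 + 0.7 = 3.4 per second.
So μ = 3.4.
P(N = 6) = e^(−3.4) · 3.4^6/6! ≈ 0.0716.

0.0716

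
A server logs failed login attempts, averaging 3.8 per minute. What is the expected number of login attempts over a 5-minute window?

E[N] = λt = 3.8 × 5 = 19 (a 5-minute window = 5 minutes).

19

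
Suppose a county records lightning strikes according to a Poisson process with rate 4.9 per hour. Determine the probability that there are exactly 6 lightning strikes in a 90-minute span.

Over the interval, μ = 4.9 × 1.5 = 7.35 (a 90-minute span = 1.5 hours).
P(N = 6) = e^(−μ) μ^6/6! = e^(−7.35) · 7.35^6/720 ≈ 0.1407.

0.1407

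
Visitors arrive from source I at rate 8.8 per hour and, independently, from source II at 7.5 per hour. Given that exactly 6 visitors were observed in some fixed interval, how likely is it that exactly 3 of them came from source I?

Given the total, each event is independently from source I with probability p = λ_I/(λ_I+λ_II) = 8.8/16.3 ≈ 0.5399.
So K ~ Binomial(6, 8.8/16.3): P(K = 3) = C(6,3) · (8.8/16.3)^3 · (7.5/16.3)^3 ≈ 0.3066.

0.3066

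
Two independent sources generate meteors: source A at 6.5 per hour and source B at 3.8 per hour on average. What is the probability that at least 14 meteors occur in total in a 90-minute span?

0.6785

Independent Poisson processes superpose: combined rate λ = 6.5 + 3.8 = 10.3 per hour.
Over the interval, μ = 10.3 × 1.5 = 15.45 (a 90-minute span = 1.5 hours).
P(N ≥ 14) = 1 − P(N ≤ 13) ≈ 0.6785.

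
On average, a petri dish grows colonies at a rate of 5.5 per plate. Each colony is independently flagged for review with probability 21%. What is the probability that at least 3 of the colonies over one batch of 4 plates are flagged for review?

Thinning: the colonies that are flagged for review themselves form a Poisson process with rate 0.21 × 5.5 = 1.155 per plate.
Over the interval, μ = 1.155 × 4 = 4.62 (a batch of 4 plates = 4 plates).
P(N ≥ 3) = 1 − P(N ≤ 2) ≈ 0.8395.

0.8395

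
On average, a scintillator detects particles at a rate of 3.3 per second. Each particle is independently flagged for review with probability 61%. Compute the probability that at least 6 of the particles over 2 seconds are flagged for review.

0.2189

Thinning: the particles that are flagged for review themselves form a Poisson process with rate 0.61 × 3.3 = 2.013 per second.
Over the interval, μ = 2.013 × 2 = 4.026 (2 seconds).
P(N ≥ 6) = 1 − P(N ≤ 5) ≈ 0.2189.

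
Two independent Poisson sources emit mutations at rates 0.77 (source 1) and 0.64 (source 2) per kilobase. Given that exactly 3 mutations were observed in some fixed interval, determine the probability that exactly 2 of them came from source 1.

Given the total, each event is independently from source 1 with probability p = λ_1/(λ_1+λ_2) = 0.77/1.41 ≈ 0.5461.
So K ~ Binomial(3, 0.77/1.41): P(K = 2) = C(3,2) · (0.77/1.41)^2 · (0.64/1.41)^1 ≈ 0.4061.

0.4061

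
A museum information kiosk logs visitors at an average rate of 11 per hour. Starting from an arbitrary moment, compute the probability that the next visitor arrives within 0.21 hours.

Inter-arrival times are exponential with rate λ = 11 per hour.
P(T ≤ 0.21) = 1 − e^(−λt) = 1 − e^(−11 × 0.21) = 1 − e^(−2.31) ≈ 0.9007.

0.9007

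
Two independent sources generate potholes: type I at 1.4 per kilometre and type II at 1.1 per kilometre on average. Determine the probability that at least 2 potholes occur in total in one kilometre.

0.7127

Independent Poisson processes superpose: combined rate λ = 1.4 + 1.1 = 2.5 per kilometre.
So μ = 2.5.
P(N ≥ 2) = 1 − P(N ≤ 1) ≈ 0.7127.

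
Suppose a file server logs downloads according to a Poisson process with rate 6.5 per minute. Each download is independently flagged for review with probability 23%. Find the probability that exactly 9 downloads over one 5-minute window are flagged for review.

Thinning: the downloads that are flagged for review themselves form a Poisson process with rate 0.23 × 6.5 = 1.495 per minute.
Over the interval, μ = 1.495 × 5 = 7.475 (a 5-minute window = 5 minutes).
P(N = 9) = e^(−7.475) · 7.475^9/9! ≈ 0.1139.

0.1139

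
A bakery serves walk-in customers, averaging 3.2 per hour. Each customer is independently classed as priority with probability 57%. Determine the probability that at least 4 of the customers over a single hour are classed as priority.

Thinning: the customers that are classed as priority themselves form a Poisson process with rate 0.57 × 3.2 = 1.824 per hour.
So μ = 1.824.
P(N ≥ 4) = 1 − P(N ≤ 3) ≈ 0.1126.

0.1126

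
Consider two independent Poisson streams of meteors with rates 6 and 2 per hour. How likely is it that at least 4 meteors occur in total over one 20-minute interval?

Independent Poisson processes superpose: combined rate λ = 6 + 2 = 8 per hour.
Over the interval, μ = 8 × 1/3 ≈ 2.66667 (a 20-minute interval = 1/3 hours).
P(N ≥ 4) = 1 − P(N ≤ 3) ≈ 0.2786.

0.2786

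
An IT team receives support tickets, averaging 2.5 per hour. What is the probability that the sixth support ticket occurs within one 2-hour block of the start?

Over the interval, μ = 2.5 × 2 = 5 (a 2-hour block = 2 hours).
The sixth arrival falls in the interval iff at least 6 events occur there: P(S_6 ≤ t) = P(N ≥ 6) = 1 − P(N ≤ 5) ≈ 0.3840.

0.3840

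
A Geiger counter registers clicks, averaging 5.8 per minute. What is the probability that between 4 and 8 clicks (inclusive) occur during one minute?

With mean μ = 5.8 per minute,
P(4 ≤ N ≤ 8) = Σ_{j=4}^{8} e^(−5.8) · 5.8^j/j! ≈ 0.6972.

0.6972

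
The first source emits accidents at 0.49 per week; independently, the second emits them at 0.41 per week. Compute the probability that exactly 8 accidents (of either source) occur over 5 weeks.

0.0463

Independent Poisson processes superpose: combined rate λ = 0.49 + 0.41 = 0.9 per week.
Over the interval, μ = 0.9 × 5 = 4.5 (5 weeks).
P(N = 8) = e^(−4.5) · 4.5^8/8! ≈ 0.0463.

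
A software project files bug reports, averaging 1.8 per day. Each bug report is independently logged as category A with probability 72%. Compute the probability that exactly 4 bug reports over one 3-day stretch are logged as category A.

Thinning: the bug reports that are logged as category A themselves form a Poisson process with rate 0.72 × 1.8 = 1.296 per day.
Over the interval, μ = 1.296 × 3 = 3.888 (a 3-day stretch = 3 days).
P(N = 4) = e^(−3.888) · 3.888^4/4! ≈ 0.1951.

0.1951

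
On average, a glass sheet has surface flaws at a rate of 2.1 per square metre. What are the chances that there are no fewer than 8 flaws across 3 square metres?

0.2983

Over the interval, μ = 2.1 × 3 = 6.3 (3 square metres).
P(N ≥ 8) = 1 − P(N ≤ 7) = 1 − Σ_{j=0}^{7} e^(−μ) μ^j/j! ≈ 0.2983.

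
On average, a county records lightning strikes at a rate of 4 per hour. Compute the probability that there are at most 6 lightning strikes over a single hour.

With mean μ = 4 per hour,
P(N ≤ 6) = Σ_{j=0}^{6} e^(−μ) μ^j/j! ≈ 0.8893.

0.8893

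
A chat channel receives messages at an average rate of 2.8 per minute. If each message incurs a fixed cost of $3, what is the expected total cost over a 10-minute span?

$84

E[N] = 2.8 × 10 = 28 (a 10-minute span = 10 minutes); E[cost] = 28 × $3 = $84.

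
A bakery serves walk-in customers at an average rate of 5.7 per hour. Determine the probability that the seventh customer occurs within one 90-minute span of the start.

Over the interval, μ = 5.7 × 1.5 = 8.55 (a 90-minute span = 1.5 hours).
The seventh arrival falls in the interval iff at least 7 events occur there: P(S_7 ≤ t) = P(N ≥ 7) = 1 − P(N ≤ 6) ≈ 0.7491.

0.7491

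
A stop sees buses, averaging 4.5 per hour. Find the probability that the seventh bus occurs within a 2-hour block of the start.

Over the interval, μ = 4.5 × 2 = 9 (a 2-hour block = 2 hours).
The seventh arrival falls in the interval iff at least 7 events occur there: P(S_7 ≤ t) = P(N ≥ 7) = 1 − P(N ≤ 6) ≈ 0.7932.

0.7932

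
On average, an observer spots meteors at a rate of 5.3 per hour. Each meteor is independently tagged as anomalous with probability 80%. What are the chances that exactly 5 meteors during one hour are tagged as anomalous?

0.1645

Thinning: the meteors that are tagged as anomalous themselves form a Poisson process with rate 0.8 × 5.3 = 4.24 per hour.
So μ = 4.24.
P(N = 5) = e^(−4.24) · 4.24^5/5! ≈ 0.1645.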